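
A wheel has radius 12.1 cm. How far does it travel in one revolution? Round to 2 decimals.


Shape: circle
Radius r = 12.1 cm
Formula: C = 2 * pi * r
C = 2 * pi * 12.1
C = 24.2 * pi
C = 76.03
76.03 cm


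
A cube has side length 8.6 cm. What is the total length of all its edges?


Shape: cube
Side s = 8.6 cm
A cube has 12 edges, all equal.
Formula: total edge length = 12 * s
Total = 12 * 8.6
Total = 103.2
103.2 cm


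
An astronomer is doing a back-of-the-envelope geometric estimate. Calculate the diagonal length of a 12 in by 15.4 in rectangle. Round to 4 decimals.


Shape: rectangle (diagonal via Pythagoras)
Sides: 12 in and 15.4 in
Formula: d = sqrt(l^2 + w^2)
l^2 = 144, w^2 = 237.16
l^2 + w^2 = 381.16
d = sqrt(381.16)
d = 19.5233
19.5233 in


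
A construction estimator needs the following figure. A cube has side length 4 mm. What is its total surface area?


Shape: cube
Side s = 4 mm
A cube has 6 square faces.
Formula: SA = 6 * s^2
s^2 = 16
SA = 6 * 16
SA = 96
96 mm^2


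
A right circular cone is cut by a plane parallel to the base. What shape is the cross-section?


Solid: right circular cone
Cutting plane: parallel to the base
Visualize the intersection of the plane with the solid's surface.
The boundary of the cut region is a circle.
circle


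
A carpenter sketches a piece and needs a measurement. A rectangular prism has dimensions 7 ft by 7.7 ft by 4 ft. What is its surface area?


Shape: rectangular prism
l = 7 ft, w = 7.7 ft, h = 4 ft
Formula: SA = 2(lw + lh + wh)
lw = 53.9, lh = 28, wh = 30.8
lw + lh + wh = 112.7
SA = 2 * 112.7
SA = 225.4
225.4 ft^2


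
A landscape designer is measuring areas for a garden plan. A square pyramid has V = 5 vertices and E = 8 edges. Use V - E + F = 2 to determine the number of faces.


Polyhedron: square pyramid
Euler's formula for convex polyhedra: V - E + F = 2
Given: V = 5 vertices and E = 8 edges
Solve for F:
F = 2 + E - V = 2 + 8 - 5 = 5
5 faces


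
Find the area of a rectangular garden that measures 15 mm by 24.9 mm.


Shape: rectangle
Length l = 15 mm, Width w = 24.9 mm
Formula: A = l * w
A = 15 * 24.9
A = 373.5
373.5 mm^2


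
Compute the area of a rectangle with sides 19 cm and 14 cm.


Shape: rectangle
Length l = 19 cm, Width w = 14 cm
Formula: A = l * w
A = 19 * 14
A = 266
266 cm^2


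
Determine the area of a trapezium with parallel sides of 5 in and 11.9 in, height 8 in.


Shape: trapezoid
Parallel sides a = 5 in, b = 11.9 in; Height h = 8 in
Formula: A = (a + b) * h / 2
a + b = 5 + 11.9 = 16.9
A = 16.9 * 8 / 2
A = 135.2 / 2
A = 67.6
67.6 in^2


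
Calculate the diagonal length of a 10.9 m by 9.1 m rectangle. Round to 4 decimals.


Shape: rectangle (diagonal via Pythagoras)
Sides: 10.9 m and 9.1 m
Formula: d = sqrt(l^2 + w^2)
l^2 = 118.81, w^2 = 82.81
l^2 + w^2 = 201.62
d = sqrt(201.62)
d = 14.1993
14.1993 m


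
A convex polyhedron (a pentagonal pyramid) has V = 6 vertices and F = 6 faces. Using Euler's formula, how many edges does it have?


Polyhedron: pentagonal pyramid
Euler's formula for convex polyhedra: V - E + F = 2
Given: V = 6 vertices and F = 6 faces
Solve for E:
E = V + F - 2 = 6 + 6 - 2 = 10
10 edges


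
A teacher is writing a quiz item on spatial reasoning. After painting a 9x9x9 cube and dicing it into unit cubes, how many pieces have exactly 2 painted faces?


Large cube: 9 x 9 x 9, cut into unit cubes.
n = 9, so n - 2 = 7
Cubes with 2 painted faces lie along the edges, excluding corners.
A cube has 12 edges; each contributes (n - 2) = 7 such cubes.
Count = 12 * 7 = 84
84 unit cubes


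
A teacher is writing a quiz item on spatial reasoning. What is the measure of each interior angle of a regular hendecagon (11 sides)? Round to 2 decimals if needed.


Shape: regular hendecagon (11 sides)
Formula: interior angle = (n - 2) * 180 / n
(n - 2) = 9
(n - 2) * 180 = 1620
angle = 1620 / 11
angle = 147.27
147.27 degrees


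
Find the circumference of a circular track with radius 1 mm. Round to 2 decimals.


Shape: circle
Radius r = 1 mm
Formula: C = 2 * pi * r
C = 2 * pi * 1
C = 2 * pi
C = 6.28
6.28 mm


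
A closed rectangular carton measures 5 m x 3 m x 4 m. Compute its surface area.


Shape: rectangular prism
l = 5 m, w = 3 m, h = 4 m
Formula: SA = 2(lw + lh + wh)
lw = 15, lh = 20, wh = 12
lw + lh + wh = 47
SA = 2 * 47
SA = 94
94 m^2


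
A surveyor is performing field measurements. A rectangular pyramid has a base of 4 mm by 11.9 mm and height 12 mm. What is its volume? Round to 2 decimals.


Shape: rectangular pyramid
Base: 4 mm x 11.9 mm, Height h = 12 mm
Formula: V = (1/3) * base_area * h
base_area = 4 * 11.9 = 47.6
base_area * h = 47.6 * 12 = 571.2
V = 571.2 / 3
V = 190.4
190.4 mm^3


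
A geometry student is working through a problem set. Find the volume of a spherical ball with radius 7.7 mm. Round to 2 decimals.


Shape: sphere
Radius r = 7.7 mm
Formula: V = (4/3) * pi * r^3
r^3 = 456.533
(4/3) * 456.533 = 608.710667
V = 608.710667 * pi
V = 1912.32
1912.32 mm^3


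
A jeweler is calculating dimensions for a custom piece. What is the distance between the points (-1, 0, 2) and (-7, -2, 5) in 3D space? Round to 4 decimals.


3D distance between two points
P1 = (-1, 0, 2), P2 = (-7, -2, 5)
Formula: d = sqrt((x2-x1)^2 + (y2-y1)^2 + (z2-z1)^2)
dx = -7 - -1 = -6
dy = -2 - 0 = -2
dz = 5 - 2 = 3
dx^2 + dy^2 + dz^2 = 36 + 4 + 9 = 49
d = sqrt(49)
d = 7.0
7 units


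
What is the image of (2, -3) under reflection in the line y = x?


Transformation: reflection
Original point: (2, -3)
Rule for reflection over y = x: (x, y) -> (y, x)
Apply: (2, -3) -> (-3, 2)
(-3, 2)


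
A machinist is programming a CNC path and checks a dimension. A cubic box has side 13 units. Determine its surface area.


Shape: cube
Side s = 13 units
A cube has 6 square faces.
Formula: SA = 6 * s^2
s^2 = 169
SA = 6 * 169
SA = 1014
1014 units^2


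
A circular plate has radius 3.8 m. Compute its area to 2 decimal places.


Shape: circle
Radius r = 3.8 m
Formula: A = pi * r^2
r^2 = 3.8^2 = 14.44
A = pi * 14.44
A = 45.36
45.36 m^2


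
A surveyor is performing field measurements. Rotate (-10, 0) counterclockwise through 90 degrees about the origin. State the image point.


Transformation: rotation about the origin
Original point: (-10, 0)
Rule for 90 deg counterclockwise: (x, y) -> (-y, x)
Apply: (-10, 0) -> (0, -10)
(0, -10)


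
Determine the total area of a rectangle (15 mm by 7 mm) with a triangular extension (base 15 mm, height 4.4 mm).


Composite shape: rectangle + triangle
Rectangle area = 15 * 7 = 105
Triangle area = 0.5 * 15 * 4.4 = 33
Total = 105 + 33
Total = 138
138 mm^2


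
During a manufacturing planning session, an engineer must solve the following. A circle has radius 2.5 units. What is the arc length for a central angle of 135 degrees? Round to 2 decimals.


Shape: circular arc
Radius r = 2.5 units, Angle = 135 degrees
Formula: L = (angle/360) * 2 * pi * r
2 * pi * r = 5 * pi
L = (135/360) * 5 * pi
L = 1.875 * pi
L = 5.89
5.89 units


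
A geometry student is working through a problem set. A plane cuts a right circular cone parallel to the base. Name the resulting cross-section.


Solid: right circular cone
Cutting plane: parallel to the base
Visualize the intersection of the plane with the solid's surface.
The boundary of the cut region is a circle.
circle


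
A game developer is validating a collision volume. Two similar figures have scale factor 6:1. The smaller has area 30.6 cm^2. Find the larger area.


Linear scale factor k = 6
Original area = 30.6 cm^2
Rule: under a linear scaling by k, areas scale by k^2.
k^2 = 6^2 = 36
New area = 30.6 * 36
New area = 1101.6
1101.6 cm^2


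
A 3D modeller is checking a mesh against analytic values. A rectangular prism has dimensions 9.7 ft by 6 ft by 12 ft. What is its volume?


Shape: rectangular prism
l = 9.7 ft, w = 6 ft, h = 12 ft
Formula: V = l * w * h
V = 9.7 * 6 * 12
V = 58.2 * 12
V = 698.4
698.4 ft^3


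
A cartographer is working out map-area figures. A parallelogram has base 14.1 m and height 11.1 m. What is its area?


Shape: parallelogram
Base b = 14.1 m, Height h = 11.1 m
Formula: A = b * h
A = 14.1 * 11.1
A = 156.51
156.51 m^2


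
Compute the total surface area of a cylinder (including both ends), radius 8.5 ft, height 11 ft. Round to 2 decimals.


Shape: closed cylinder
Radius r = 8.5 ft, Height h = 11 ft
Formula: SA = 2*pi*r^2 + 2*pi*r*h = 2*pi*r*(r + h)
r + h = 19.5
2 * r * (r + h) = 2 * 8.5 * 19.5 = 331.5
SA = 331.5 * pi
SA = 1041.44
1041.44 ft^2


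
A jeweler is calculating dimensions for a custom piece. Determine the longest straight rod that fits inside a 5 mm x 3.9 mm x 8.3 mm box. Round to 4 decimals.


Shape: rectangular box (space diagonal)
l = 5 mm, w = 3.9 mm, h = 8.3 mm
Visualize: the diagonal of the base, then a right triangle with that diagonal and the height.
Formula: d = sqrt(l^2 + w^2 + h^2)
l^2 + w^2 + h^2 = 25 + 15.21 + 68.89 = 109.1
d = sqrt(109.1)
d = 10.4451
10.4451 mm


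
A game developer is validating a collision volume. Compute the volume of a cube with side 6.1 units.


Shape: cube
Side s = 6.1 units
Formula: V = s^3
V = 6.1 * 6.1 * 6.1
V = 37.21 * 6.1
V = 226.981
226.981 units^3


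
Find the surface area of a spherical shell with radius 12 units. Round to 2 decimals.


Shape: sphere
Radius r = 12 units
Formula: SA = 4 * pi * r^2
r^2 = 144
SA = 4 * pi * 144
SA = 576 * pi
SA = 1809.56
1809.56 units^2


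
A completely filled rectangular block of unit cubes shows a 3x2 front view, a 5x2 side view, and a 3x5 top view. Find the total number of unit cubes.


Orthographic views of a solid rectangular block:
Front view 3 x 2 -> length = 3, height = 2
Side view 5 x 2 -> width = 5, height = 2 (consistent)
Top view 3 x 5 -> confirms length = 3, width = 5
The block is 3 x 5 x 2.
Total unit cubes = 3 * 5 * 2 = 30
30 unit cubes


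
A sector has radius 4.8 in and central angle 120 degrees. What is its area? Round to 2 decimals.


Shape: circular sector
Radius r = 4.8 in, Angle = 120 degrees
Formula: A = (angle/360) * pi * r^2
r^2 = 23.04
Fraction of circle = 120/360
A = (120/360) * pi * 23.04
A = 7.68 * pi
A = 24.13
24.13 in^2


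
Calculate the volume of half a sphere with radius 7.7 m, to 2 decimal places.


Shape: hemisphere (half of a sphere)
Radius r = 7.7 m
Formula: V = (1/2) * (4/3) * pi * r^3 = (2/3) * pi * r^3
r^3 = 456.533
(2/3) * 456.533 = 304.355333
V = 304.355333 * pi
V = 956.16
956.16 m^3


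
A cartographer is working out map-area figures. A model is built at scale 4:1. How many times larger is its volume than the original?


Linear scale factor k = 4
Rule: under a linear scaling by k, volumes scale by k^3.
k^3 = 4 * 4 * 4
k^3 = 16 * 4
k^3 = 64
Volume scales by a factor of 64.
64 (dimensionless)


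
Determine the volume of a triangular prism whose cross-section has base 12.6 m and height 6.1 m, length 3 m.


Shape: triangular prism
Triangle base = 12.6 m, triangle height = 6.1 m, prism length L = 3 m
Formula: V = (1/2 * b * h_tri) * L
Cross-section area = 0.5 * 12.6 * 6.1 = 38.43
V = 38.43 * 3
V = 115.29
115.29 m^3


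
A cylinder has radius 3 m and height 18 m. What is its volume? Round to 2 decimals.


Shape: cylinder
Radius r = 3 m, Height h = 18 m
Formula: V = pi * r^2 * h
r^2 = 9
V = pi * 9 * 18
V = 162 * pi
V = 508.94
508.94 m^3


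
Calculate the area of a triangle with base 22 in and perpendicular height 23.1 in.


Shape: triangle
Base b = 22 in, Height h = 23.1 in
Formula: A = (1/2) * b * h
A = 0.5 * 22 * 23.1
A = 0.5 * 508.2
A = 254.1
254.1 in^2


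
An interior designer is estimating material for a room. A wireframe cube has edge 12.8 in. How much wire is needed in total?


Shape: cube
Side s = 12.8 in
A cube has 12 edges, all equal.
Formula: total edge length = 12 * s
Total = 12 * 12.8
Total = 153.6
153.6 in


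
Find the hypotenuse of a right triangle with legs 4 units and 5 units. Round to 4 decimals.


Shape: right triangle
Legs a = 4 units, b = 5 units
Formula: c = sqrt(a^2 + b^2)
a^2 = 16, b^2 = 25
a^2 + b^2 = 41
c = sqrt(41)
c = 6.4031
6.4031 units


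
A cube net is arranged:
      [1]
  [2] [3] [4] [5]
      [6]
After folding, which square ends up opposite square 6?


Net: cross layout. Take square 3 as the base (bottom).
Fold the four squares in the horizontal row up around 3: 2 -> left, 4 -> right, 5 wraps to the top.
Fold 1 and 6 up from 3: 1 -> back, 6 -> front.
Opposite pairs are therefore: (1, 6), (2, 4), (3, 5).
Face 6 is opposite face 1.
face 1


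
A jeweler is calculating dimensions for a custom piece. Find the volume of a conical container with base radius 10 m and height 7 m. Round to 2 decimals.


Shape: cone
Radius r = 10 m, Height h = 7 m
Formula: V = (1/3) * pi * r^2 * h
r^2 = 100
pi * r^2 * h = pi * 100 * 7 = 700 * pi
V = 700 * pi / 3
V = 733.04
733.04 m^3


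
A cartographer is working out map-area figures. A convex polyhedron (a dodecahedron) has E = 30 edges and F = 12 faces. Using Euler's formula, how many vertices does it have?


Polyhedron: dodecahedron
Euler's formula for convex polyhedra: V - E + F = 2
Given: E = 30 edges and F = 12 faces
Solve for V:
V = 2 + E - F = 2 + 30 - 12 = 20
20 vertices


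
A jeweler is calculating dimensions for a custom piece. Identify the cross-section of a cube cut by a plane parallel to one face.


Solid: cube
Cutting plane: parallel to one face
Visualize the intersection of the plane with the solid's surface.
The boundary of the cut region is a square.
square


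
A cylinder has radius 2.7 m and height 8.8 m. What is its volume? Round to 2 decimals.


Shape: cylinder
Radius r = 2.7 m, Height h = 8.8 m
Formula: V = pi * r^2 * h
r^2 = 7.29
V = pi * 7.29 * 8.8
V = 64.152 * pi
V = 201.54
201.54 m^3


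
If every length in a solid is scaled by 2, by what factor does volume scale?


Linear scale factor k = 2
Rule: under a linear scaling by k, volumes scale by k^3.
k^3 = 2 * 2 * 2
k^3 = 4 * 2
k^3 = 8
Volume scales by a factor of 8.
8 (dimensionless)


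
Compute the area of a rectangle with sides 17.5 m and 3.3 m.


Shape: rectangle
Length l = 17.5 m, Width w = 3.3 m
Formula: A = l * w
A = 17.5 * 3.3
A = 57.75
57.75 m^2


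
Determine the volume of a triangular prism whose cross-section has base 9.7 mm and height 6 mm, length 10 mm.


Shape: triangular prism
Triangle base = 9.7 mm, triangle height = 6 mm, prism length L = 10 mm
Formula: V = (1/2 * b * h_tri) * L
Cross-section area = 0.5 * 9.7 * 6 = 29.1
V = 29.1 * 10
V = 291
291 mm^3


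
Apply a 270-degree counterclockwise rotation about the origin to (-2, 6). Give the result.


Transformation: rotation about the origin
Original point: (-2, 6)
Rule for 270 deg counterclockwise: (x, y) -> (y, -x)
Apply: (-2, 6) -> (6, 2)
(6, 2)


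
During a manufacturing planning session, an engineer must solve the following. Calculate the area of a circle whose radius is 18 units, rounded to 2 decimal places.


Shape: circle
Radius r = 18 units
Formula: A = pi * r^2
r^2 = 18^2 = 324
A = pi * 324
A = 1017.88
1017.88 units^2


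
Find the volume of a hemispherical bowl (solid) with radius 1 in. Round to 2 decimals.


Shape: hemisphere (half of a sphere)
Radius r = 1 in
Formula: V = (1/2) * (4/3) * pi * r^3 = (2/3) * pi * r^3
r^3 = 1
(2/3) * 1 = 0.666667
V = 0.666667 * pi
V = 2.09
2.09 in^3


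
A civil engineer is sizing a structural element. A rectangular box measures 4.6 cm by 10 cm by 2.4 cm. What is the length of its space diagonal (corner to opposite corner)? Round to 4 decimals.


Shape: rectangular box (space diagonal)
l = 4.6 cm, w = 10 cm, h = 2.4 cm
Visualize: the diagonal of the base, then a right triangle with that diagonal and the height.
Formula: d = sqrt(l^2 + w^2 + h^2)
l^2 + w^2 + h^2 = 21.16 + 100 + 5.76 = 126.92
d = sqrt(126.92)
d = 11.2659
11.2659 cm


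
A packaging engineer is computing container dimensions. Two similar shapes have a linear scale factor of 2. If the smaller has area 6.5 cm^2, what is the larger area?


Linear scale factor k = 2
Original area = 6.5 cm^2
Rule: under a linear scaling by k, areas scale by k^2.
k^2 = 2^2 = 4
New area = 6.5 * 4
New area = 26
26 cm^2


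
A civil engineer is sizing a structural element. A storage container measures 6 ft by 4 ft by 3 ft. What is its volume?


Shape: rectangular prism
l = 6 ft, w = 4 ft, h = 3 ft
Formula: V = l * w * h
V = 6 * 4 * 3
V = 24 * 3
V = 72
72 ft^3


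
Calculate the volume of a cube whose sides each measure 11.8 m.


Shape: cube
Side s = 11.8 m
Formula: V = s^3
V = 11.8 * 11.8 * 11.8
V = 139.24 * 11.8
V = 1643.032
1643.032 m^3


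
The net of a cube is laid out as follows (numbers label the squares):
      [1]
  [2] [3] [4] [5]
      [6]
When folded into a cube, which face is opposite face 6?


Net: cross layout. Take square 3 as the base (bottom).
Fold the four squares in the horizontal row up around 3: 2 -> left, 4 -> right, 5 wraps to the top.
Fold 1 and 6 up from 3: 1 -> back, 6 -> front.
Opposite pairs are therefore: (1, 6), (2, 4), (3, 5).
Face 6 is opposite face 1.
face 1


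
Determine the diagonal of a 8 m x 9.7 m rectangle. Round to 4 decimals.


Shape: rectangle (diagonal via Pythagoras)
Sides: 8 m and 9.7 m
Formula: d = sqrt(l^2 + w^2)
l^2 = 64, w^2 = 94.09
l^2 + w^2 = 158.09
d = sqrt(158.09)
d = 12.5734
12.5734 m


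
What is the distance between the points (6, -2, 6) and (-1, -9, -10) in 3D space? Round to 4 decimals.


3D distance between two points
P1 = (6, -2, 6), P2 = (-1, -9, -10)
Formula: d = sqrt((x2-x1)^2 + (y2-y1)^2 + (z2-z1)^2)
dx = -1 - 6 = -7
dy = -9 - -2 = -7
dz = -10 - 6 = -16
dx^2 + dy^2 + dz^2 = 49 + 49 + 256 = 354
d = sqrt(354)
d = 18.8149
18.8149 units


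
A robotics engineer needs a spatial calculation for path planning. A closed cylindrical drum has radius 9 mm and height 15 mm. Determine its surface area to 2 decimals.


Shape: closed cylinder
Radius r = 9 mm, Height h = 15 mm
Formula: SA = 2*pi*r^2 + 2*pi*r*h = 2*pi*r*(r + h)
r + h = 24
2 * r * (r + h) = 2 * 9 * 24 = 432
SA = 432 * pi
SA = 1357.17
1357.17 mm^2


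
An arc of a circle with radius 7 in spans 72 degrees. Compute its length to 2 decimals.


Shape: circular arc
Radius r = 7 in, Angle = 72 degrees
Formula: L = (angle/360) * 2 * pi * r
2 * pi * r = 14 * pi
L = (72/360) * 14 * pi
L = 2.8 * pi
L = 8.8
8.8 in


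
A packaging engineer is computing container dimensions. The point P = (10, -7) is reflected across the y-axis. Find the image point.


Transformation: reflection
Original point: (10, -7)
Rule for reflection over the y-axis: (x, y) -> (-x, y)
Apply: (10, -7) -> (-10, -7)
(-10, -7)


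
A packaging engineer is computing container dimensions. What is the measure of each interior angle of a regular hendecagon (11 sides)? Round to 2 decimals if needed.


Shape: regular hendecagon (11 sides)
Formula: interior angle = (n - 2) * 180 / n
(n - 2) = 9
(n - 2) * 180 = 1620
angle = 1620 / 11
angle = 147.27
147.27 degrees


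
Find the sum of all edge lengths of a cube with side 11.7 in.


Shape: cube
Side s = 11.7 in
A cube has 12 edges, all equal.
Formula: total edge length = 12 * s
Total = 12 * 11.7
Total = 140.4
140.4 in


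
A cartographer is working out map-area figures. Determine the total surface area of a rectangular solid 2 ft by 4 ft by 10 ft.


Shape: rectangular prism
l = 2 ft, w = 4 ft, h = 10 ft
Formula: SA = 2(lw + lh + wh)
lw = 8, lh = 20, wh = 40
lw + lh + wh = 68
SA = 2 * 68
SA = 136
136 ft^2


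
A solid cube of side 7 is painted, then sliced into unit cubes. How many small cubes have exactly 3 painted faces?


Large cube: 7 x 7 x 7, cut into unit cubes.
Cubes with 3 painted faces are at the corners. A cube always has 8 corners.
Count = 8
8 unit cubes


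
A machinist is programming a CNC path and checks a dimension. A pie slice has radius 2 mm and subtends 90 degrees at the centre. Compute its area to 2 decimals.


Shape: circular sector
Radius r = 2 mm, Angle = 90 degrees
Formula: A = (angle/360) * pi * r^2
r^2 = 4
Fraction of circle = 90/360
A = (90/360) * pi * 4
A = 1 * pi
A = 3.14
3.14 mm^2


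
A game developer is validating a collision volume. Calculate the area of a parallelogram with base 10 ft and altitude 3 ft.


Shape: parallelogram
Base b = 10 ft, Height h = 3 ft
Formula: A = b * h
A = 10 * 3
A = 30
30 ft^2


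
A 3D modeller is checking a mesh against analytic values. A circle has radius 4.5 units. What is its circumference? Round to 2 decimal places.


Shape: circle
Radius r = 4.5 units
Formula: C = 2 * pi * r
C = 2 * pi * 4.5
C = 9 * pi
C = 28.27
28.27 units


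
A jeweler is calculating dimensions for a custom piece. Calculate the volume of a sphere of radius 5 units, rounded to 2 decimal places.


Shape: sphere
Radius r = 5 units
Formula: V = (4/3) * pi * r^3
r^3 = 125
(4/3) * 125 = 166.666667
V = 166.666667 * pi
V = 523.6
523.6 units^3


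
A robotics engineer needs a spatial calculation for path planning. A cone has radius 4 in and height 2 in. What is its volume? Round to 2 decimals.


Shape: cone
Radius r = 4 in, Height h = 2 in
Formula: V = (1/3) * pi * r^2 * h
r^2 = 16
pi * r^2 * h = pi * 16 * 2 = 32 * pi
V = 32 * pi / 3
V = 33.51
33.51 in^3


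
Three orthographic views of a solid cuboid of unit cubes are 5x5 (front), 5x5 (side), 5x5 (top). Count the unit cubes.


Orthographic views of a solid rectangular block:
Front view 5 x 5 -> length = 5, height = 5
Side view 5 x 5 -> width = 5, height = 5 (consistent)
Top view 5 x 5 -> confirms length = 5, width = 5
The block is 5 x 5 x 5.
Total unit cubes = 5 * 5 * 5 = 125
125 unit cubes


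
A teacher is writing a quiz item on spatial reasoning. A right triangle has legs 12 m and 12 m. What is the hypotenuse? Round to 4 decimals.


Shape: right triangle
Legs a = 12 m, b = 12 m
Formula: c = sqrt(a^2 + b^2)
a^2 = 144, b^2 = 144
a^2 + b^2 = 288
c = sqrt(288)
c = 16.9706
16.9706 m


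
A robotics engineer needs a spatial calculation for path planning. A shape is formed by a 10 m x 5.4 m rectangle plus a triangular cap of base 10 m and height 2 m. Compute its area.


Composite shape: rectangle + triangle
Rectangle area = 10 * 5.4 = 54
Triangle area = 0.5 * 10 * 2 = 10
Total = 54 + 10
Total = 64
64 m^2


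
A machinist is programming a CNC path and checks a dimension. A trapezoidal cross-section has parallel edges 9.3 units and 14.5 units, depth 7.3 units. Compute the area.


Shape: trapezoid
Parallel sides a = 9.3 units, b = 14.5 units; Height h = 7.3 units
Formula: A = (a + b) * h / 2
a + b = 9.3 + 14.5 = 23.8
A = 23.8 * 7.3 / 2
A = 173.74 / 2
A = 86.87
86.87 units^2


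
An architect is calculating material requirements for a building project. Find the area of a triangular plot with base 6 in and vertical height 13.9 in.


Shape: triangle
Base b = 6 in, Height h = 13.9 in
Formula: A = (1/2) * b * h
A = 0.5 * 6 * 13.9
A = 0.5 * 83.4
A = 41.7
41.7 in^2


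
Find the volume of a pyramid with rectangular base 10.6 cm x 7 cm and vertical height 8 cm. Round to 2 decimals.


Shape: rectangular pyramid
Base: 10.6 cm x 7 cm, Height h = 8 cm
Formula: V = (1/3) * base_area * h
base_area = 10.6 * 7 = 74.2
base_area * h = 74.2 * 8 = 593.6
V = 593.6 / 3
V = 197.87
197.87 cm^3


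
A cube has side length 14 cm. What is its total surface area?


Shape: cube
Side s = 14 cm
A cube has 6 square faces.
Formula: SA = 6 * s^2
s^2 = 196
SA = 6 * 196
SA = 1176
1176 cm^2


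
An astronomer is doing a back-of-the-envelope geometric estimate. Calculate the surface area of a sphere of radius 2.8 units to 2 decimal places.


Shape: sphere
Radius r = 2.8 units
Formula: SA = 4 * pi * r^2
r^2 = 7.84
SA = 4 * pi * 7.84
SA = 31.36 * pi
SA = 98.52
98.52 units^2


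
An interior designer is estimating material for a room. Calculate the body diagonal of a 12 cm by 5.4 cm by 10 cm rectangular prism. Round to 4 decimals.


Shape: rectangular box (space diagonal)
l = 12 cm, w = 5.4 cm, h = 10 cm
Visualize: the diagonal of the base, then a right triangle with that diagonal and the height.
Formula: d = sqrt(l^2 + w^2 + h^2)
l^2 + w^2 + h^2 = 144 + 29.16 + 100 = 273.16
d = sqrt(273.16)
d = 16.5276
16.5276 cm


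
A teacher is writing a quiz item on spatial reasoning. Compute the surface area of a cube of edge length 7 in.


Shape: cube
Side s = 7 in
A cube has 6 square faces.
Formula: SA = 6 * s^2
s^2 = 49
SA = 6 * 49
SA = 294
294 in^2


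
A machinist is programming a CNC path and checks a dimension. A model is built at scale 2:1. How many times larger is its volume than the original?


Linear scale factor k = 2
Rule: under a linear scaling by k, volumes scale by k^3.
k^3 = 2 * 2 * 2
k^3 = 4 * 2
k^3 = 8
Volume scales by a factor of 8.
8 (dimensionless)


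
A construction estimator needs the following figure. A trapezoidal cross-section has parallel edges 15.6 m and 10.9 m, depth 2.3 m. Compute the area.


Shape: trapezoid
Parallel sides a = 15.6 m, b = 10.9 m; Height h = 2.3 m
Formula: A = (a + b) * h / 2
a + b = 15.6 + 10.9 = 26.5
A = 26.5 * 2.3 / 2
A = 60.95 / 2
A = 30.475
30.475 m^2


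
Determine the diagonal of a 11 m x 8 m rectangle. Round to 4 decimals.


Shape: rectangle (diagonal via Pythagoras)
Sides: 11 m and 8 m
Formula: d = sqrt(l^2 + w^2)
l^2 = 121, w^2 = 64
l^2 + w^2 = 185
d = sqrt(185)
d = 13.6015
13.6015 m


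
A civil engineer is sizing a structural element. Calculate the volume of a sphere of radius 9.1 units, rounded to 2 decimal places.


Shape: sphere
Radius r = 9.1 units
Formula: V = (4/3) * pi * r^3
r^3 = 753.571
(4/3) * 753.571 = 1004.761333
V = 1004.761333 * pi
V = 3156.55
3156.55 units^3


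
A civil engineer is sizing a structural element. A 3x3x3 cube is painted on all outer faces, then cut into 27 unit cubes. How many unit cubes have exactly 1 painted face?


Large cube: 3 x 3 x 3, cut into unit cubes.
n = 3, so n - 2 = 1
Cubes with 1 painted face lie in the interior of each face.
A cube has 6 faces; each contributes (n - 2)^2 = 1 such cubes.
Count = 6 * 1 = 6
6 unit cubes


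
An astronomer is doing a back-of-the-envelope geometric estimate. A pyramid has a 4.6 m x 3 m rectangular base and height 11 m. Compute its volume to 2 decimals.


Shape: rectangular pyramid
Base: 4.6 m x 3 m, Height h = 11 m
Formula: V = (1/3) * base_area * h
base_area = 4.6 * 3 = 13.8
base_area * h = 13.8 * 11 = 151.8
V = 151.8 / 3
V = 50.6
50.6 m^3


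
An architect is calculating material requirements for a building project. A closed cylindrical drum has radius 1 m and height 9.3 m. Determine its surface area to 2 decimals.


Shape: closed cylinder
Radius r = 1 m, Height h = 9.3 m
Formula: SA = 2*pi*r^2 + 2*pi*r*h = 2*pi*r*(r + h)
r + h = 10.3
2 * r * (r + h) = 2 * 1 * 10.3 = 20.6
SA = 20.6 * pi
SA = 64.72
64.72 m^2


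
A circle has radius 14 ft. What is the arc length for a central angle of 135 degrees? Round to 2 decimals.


Shape: circular arc
Radius r = 14 ft, Angle = 135 degrees
Formula: L = (angle/360) * 2 * pi * r
2 * pi * r = 28 * pi
L = (135/360) * 28 * pi
L = 10.5 * pi
L = 32.99
32.99 ft


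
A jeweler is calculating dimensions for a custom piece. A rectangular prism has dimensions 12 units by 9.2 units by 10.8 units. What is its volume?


Shape: rectangular prism
l = 12 units, w = 9.2 units, h = 10.8 units
Formula: V = l * w * h
V = 12 * 9.2 * 10.8
V = 110.4 * 10.8
V = 1192.32
1192.32 units^3


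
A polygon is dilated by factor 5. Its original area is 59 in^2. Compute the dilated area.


Linear scale factor k = 5
Original area = 59 in^2
Rule: under a linear scaling by k, areas scale by k^2.
k^2 = 5^2 = 25
New area = 59 * 25
New area = 1475
1475 in^2


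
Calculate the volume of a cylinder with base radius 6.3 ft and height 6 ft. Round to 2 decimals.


Shape: cylinder
Radius r = 6.3 ft, Height h = 6 ft
Formula: V = pi * r^2 * h
r^2 = 39.69
V = pi * 39.69 * 6
V = 238.14 * pi
V = 748.14
748.14 ft^3


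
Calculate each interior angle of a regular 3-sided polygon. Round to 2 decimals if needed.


Shape: regular triangle (3 sides)
Formula: interior angle = (n - 2) * 180 / n
(n - 2) = 1
(n - 2) * 180 = 180
angle = 180 / 3
angle = 60
60 degrees


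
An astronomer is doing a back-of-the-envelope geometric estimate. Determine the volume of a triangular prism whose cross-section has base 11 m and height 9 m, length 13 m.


Shape: triangular prism
Triangle base = 11 m, triangle height = 9 m, prism length L = 13 m
Formula: V = (1/2 * b * h_tri) * L
Cross-section area = 0.5 * 11 * 9 = 49.5
V = 49.5 * 13
V = 643.5
643.5 m^3


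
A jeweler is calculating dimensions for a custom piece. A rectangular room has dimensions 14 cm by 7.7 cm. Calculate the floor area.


Shape: rectangle
Length l = 14 cm, Width w = 7.7 cm
Formula: A = l * w
A = 14 * 7.7
A = 107.8
107.8 cm^2


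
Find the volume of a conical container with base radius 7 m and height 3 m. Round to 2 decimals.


Shape: cone
Radius r = 7 m, Height h = 3 m
Formula: V = (1/3) * pi * r^2 * h
r^2 = 49
pi * r^2 * h = pi * 49 * 3 = 147 * pi
V = 147 * pi / 3
V = 153.94
153.94 m^3


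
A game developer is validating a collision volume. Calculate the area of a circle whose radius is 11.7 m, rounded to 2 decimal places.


Shape: circle
Radius r = 11.7 m
Formula: A = pi * r^2
r^2 = 11.7^2 = 136.89
A = pi * 136.89
A = 430.05
430.05 m^2


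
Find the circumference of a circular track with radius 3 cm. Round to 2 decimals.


Shape: circle
Radius r = 3 cm
Formula: C = 2 * pi * r
C = 2 * pi * 3
C = 6 * pi
C = 18.85
18.85 cm


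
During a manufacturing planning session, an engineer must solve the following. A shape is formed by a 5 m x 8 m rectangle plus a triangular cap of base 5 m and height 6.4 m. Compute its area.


Composite shape: rectangle + triangle
Rectangle area = 5 * 8 = 40
Triangle area = 0.5 * 5 * 6.4 = 16
Total = 40 + 16
Total = 56
56 m^2


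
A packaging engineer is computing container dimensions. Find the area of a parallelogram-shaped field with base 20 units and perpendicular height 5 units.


Shape: parallelogram
Base b = 20 units, Height h = 5 units
Formula: A = b * h
A = 20 * 5
A = 100
100 units^2


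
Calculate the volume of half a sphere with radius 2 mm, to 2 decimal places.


Shape: hemisphere (half of a sphere)
Radius r = 2 mm
Formula: V = (1/2) * (4/3) * pi * r^3 = (2/3) * pi * r^3
r^3 = 8
(2/3) * 8 = 5.333333
V = 5.333333 * pi
V = 16.76
16.76 mm^3


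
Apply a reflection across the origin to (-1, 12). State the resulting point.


Transformation: reflection
Original point: (-1, 12)
Rule for reflection through the origin: (x, y) -> (-x, -y)
Apply: (-1, 12) -> (1, -12)
(1, -12)


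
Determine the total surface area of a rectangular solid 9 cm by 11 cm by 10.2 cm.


Shape: rectangular prism
l = 9 cm, w = 11 cm, h = 10.2 cm
Formula: SA = 2(lw + lh + wh)
lw = 99, lh = 91.8, wh = 112.2
lw + lh + wh = 303
SA = 2 * 303
SA = 606
606 cm^2


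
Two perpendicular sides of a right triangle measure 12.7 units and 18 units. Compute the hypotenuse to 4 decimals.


Shape: right triangle
Legs a = 12.7 units, b = 18 units
Formula: c = sqrt(a^2 + b^2)
a^2 = 161.29, b^2 = 324
a^2 + b^2 = 485.29
c = sqrt(485.29)
c = 22.0293
22.0293 units


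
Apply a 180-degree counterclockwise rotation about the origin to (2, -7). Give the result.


Transformation: rotation about the origin
Original point: (2, -7)
Rule for 180 deg: (x, y) -> (-x, -y)
Apply: (2, -7) -> (-2, 7)
(-2, 7)


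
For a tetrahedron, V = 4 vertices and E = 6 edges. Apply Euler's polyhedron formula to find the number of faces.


Polyhedron: tetrahedron
Euler's formula for convex polyhedra: V - E + F = 2
Given: V = 4 vertices and E = 6 edges
Solve for F:
F = 2 + E - V = 2 + 6 - 4 = 4
4 faces


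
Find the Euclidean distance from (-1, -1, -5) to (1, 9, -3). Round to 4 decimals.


3D distance between two points
P1 = (-1, -1, -5), P2 = (1, 9, -3)
Formula: d = sqrt((x2-x1)^2 + (y2-y1)^2 + (z2-z1)^2)
dx = 1 - -1 = 2
dy = 9 - -1 = 10
dz = -3 - -5 = 2
dx^2 + dy^2 + dz^2 = 4 + 100 + 4 = 108
d = sqrt(108)
d = 10.3923
10.3923 units


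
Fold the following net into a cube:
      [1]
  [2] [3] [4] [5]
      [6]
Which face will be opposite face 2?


Net: cross layout. Take square 3 as the base (bottom).
Fold the four squares in the horizontal row up around 3: 2 -> left, 4 -> right, 5 wraps to the top.
Fold 1 and 6 up from 3: 1 -> back, 6 -> front.
Opposite pairs are therefore: (1, 6), (2, 4), (3, 5).
Face 2 is opposite face 4.
face 4


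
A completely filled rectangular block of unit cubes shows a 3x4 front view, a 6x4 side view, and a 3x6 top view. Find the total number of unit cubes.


Orthographic views of a solid rectangular block:
Front view 3 x 4 -> length = 3, height = 4
Side view 6 x 4 -> width = 6, height = 4 (consistent)
Top view 3 x 6 -> confirms length = 3, width = 6
The block is 3 x 6 x 4.
Total unit cubes = 3 * 6 * 4 = 72
72 unit cubes


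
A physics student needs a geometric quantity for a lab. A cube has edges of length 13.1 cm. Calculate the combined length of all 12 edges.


Shape: cube
Side s = 13.1 cm
A cube has 12 edges, all equal.
Formula: total edge length = 12 * s
Total = 12 * 13.1
Total = 157.2
157.2 cm


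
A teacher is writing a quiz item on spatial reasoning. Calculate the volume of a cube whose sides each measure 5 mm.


Shape: cube
Side s = 5 mm
Formula: V = s^3
V = 5 * 5 * 5
V = 25 * 5
V = 125
125 mm^3


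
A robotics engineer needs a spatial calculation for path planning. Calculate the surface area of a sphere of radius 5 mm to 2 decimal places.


Shape: sphere
Radius r = 5 mm
Formula: SA = 4 * pi * r^2
r^2 = 25
SA = 4 * pi * 25
SA = 100 * pi
SA = 314.16
314.16 mm^2


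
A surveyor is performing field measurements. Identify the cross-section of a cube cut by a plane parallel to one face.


Solid: cube
Cutting plane: parallel to one face
Visualize the intersection of the plane with the solid's surface.
The boundary of the cut region is a square.
square


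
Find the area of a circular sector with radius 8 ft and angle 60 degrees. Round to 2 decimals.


Shape: circular sector
Radius r = 8 ft, Angle = 60 degrees
Formula: A = (angle/360) * pi * r^2
r^2 = 64
Fraction of circle = 60/360
A = (60/360) * pi * 64
A = 10.666667 * pi
A = 33.51
33.51 ft^2


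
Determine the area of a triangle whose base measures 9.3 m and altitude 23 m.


Shape: triangle
Base b = 9.3 m, Height h = 23 m
Formula: A = (1/2) * b * h
A = 0.5 * 9.3 * 23
A = 0.5 * 213.9
A = 106.95
106.95 m^2


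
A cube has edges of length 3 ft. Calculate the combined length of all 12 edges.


Shape: cube
Side s = 3 ft
A cube has 12 edges, all equal.
Formula: total edge length = 12 * s
Total = 12 * 3
Total = 36
36 ft


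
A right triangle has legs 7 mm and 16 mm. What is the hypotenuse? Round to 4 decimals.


Shape: right triangle
Legs a = 7 mm, b = 16 mm
Formula: c = sqrt(a^2 + b^2)
a^2 = 49, b^2 = 256
a^2 + b^2 = 305
c = sqrt(305)
c = 17.4642
17.4642 mm


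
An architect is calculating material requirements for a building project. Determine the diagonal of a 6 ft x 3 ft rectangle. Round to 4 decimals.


Shape: rectangle (diagonal via Pythagoras)
Sides: 6 ft and 3 ft
Formula: d = sqrt(l^2 + w^2)
l^2 = 36, w^2 = 9
l^2 + w^2 = 45
d = sqrt(45)
d = 6.7082
6.7082 ft


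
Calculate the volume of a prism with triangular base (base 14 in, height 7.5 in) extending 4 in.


Shape: triangular prism
Triangle base = 14 in, triangle height = 7.5 in, prism length L = 4 in
Formula: V = (1/2 * b * h_tri) * L
Cross-section area = 0.5 * 14 * 7.5 = 52.5
V = 52.5 * 4
V = 210
210 in^3


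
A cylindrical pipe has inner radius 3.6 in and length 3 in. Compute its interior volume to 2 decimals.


Shape: cylinder
Radius r = 3.6 in, Height h = 3 in
Formula: V = pi * r^2 * h
r^2 = 12.96
V = pi * 12.96 * 3
V = 38.88 * pi
V = 122.15
122.15 in^3


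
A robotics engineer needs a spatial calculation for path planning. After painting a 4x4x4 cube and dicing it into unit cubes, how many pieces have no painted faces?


Large cube: 4 x 4 x 4, cut into unit cubes.
n = 4, so n - 2 = 2
Unpainted cubes form the interior (n - 2)^3 block.
(n - 2)^3 = 2^3 = 8
8 unit cubes


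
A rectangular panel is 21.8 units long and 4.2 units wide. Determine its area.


Shape: rectangle
Length l = 21.8 units, Width w = 4.2 units
Formula: A = l * w
A = 21.8 * 4.2
A = 91.56
91.56 units^2


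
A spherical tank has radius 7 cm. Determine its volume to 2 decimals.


Shape: sphere
Radius r = 7 cm
Formula: V = (4/3) * pi * r^3
r^3 = 343
(4/3) * 343 = 457.333333
V = 457.333333 * pi
V = 1436.76
1436.76 cm^3


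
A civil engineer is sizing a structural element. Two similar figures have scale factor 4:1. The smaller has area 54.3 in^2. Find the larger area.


Linear scale factor k = 4
Original area = 54.3 in^2
Rule: under a linear scaling by k, areas scale by k^2.
k^2 = 4^2 = 16
New area = 54.3 * 16
New area = 868.8
868.8 in^2


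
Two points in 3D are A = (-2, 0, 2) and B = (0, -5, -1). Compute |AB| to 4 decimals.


3D distance between two points
P1 = (-2, 0, 2), P2 = (0, -5, -1)
Formula: d = sqrt((x2-x1)^2 + (y2-y1)^2 + (z2-z1)^2)
dx = 0 - -2 = 2
dy = -5 - 0 = -5
dz = -1 - 2 = -3
dx^2 + dy^2 + dz^2 = 4 + 25 + 9 = 38
d = sqrt(38)
d = 6.1644
6.1644 units


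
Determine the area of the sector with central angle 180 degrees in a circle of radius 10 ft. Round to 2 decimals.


Shape: circular sector
Radius r = 10 ft, Angle = 180 degrees
Formula: A = (angle/360) * pi * r^2
r^2 = 100
Fraction of circle = 180/360
A = (180/360) * pi * 100
A = 50 * pi
A = 157.08
157.08 ft^2


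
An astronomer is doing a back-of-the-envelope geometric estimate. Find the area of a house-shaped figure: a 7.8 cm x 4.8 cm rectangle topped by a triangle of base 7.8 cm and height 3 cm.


Composite shape: rectangle + triangle
Rectangle area = 7.8 * 4.8 = 37.44
Triangle area = 0.5 * 7.8 * 3 = 11.7
Total = 37.44 + 11.7
Total = 49.14
49.14 cm^2


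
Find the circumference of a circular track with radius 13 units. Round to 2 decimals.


Shape: circle
Radius r = 13 units
Formula: C = 2 * pi * r
C = 2 * pi * 13
C = 26 * pi
C = 81.68
81.68 units


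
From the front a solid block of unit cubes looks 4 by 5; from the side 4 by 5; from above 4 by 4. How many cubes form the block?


Orthographic views of a solid rectangular block:
Front view 4 x 5 -> length = 4, height = 5
Side view 4 x 5 -> width = 4, height = 5 (consistent)
Top view 4 x 4 -> confirms length = 4, width = 4
The block is 4 x 4 x 5.
Total unit cubes = 4 * 4 * 5 = 80
80 unit cubes


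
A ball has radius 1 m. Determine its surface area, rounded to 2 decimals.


Shape: sphere
Radius r = 1 m
Formula: SA = 4 * pi * r^2
r^2 = 1
SA = 4 * pi * 1
SA = 4 * pi
SA = 12.57
12.57 m^2


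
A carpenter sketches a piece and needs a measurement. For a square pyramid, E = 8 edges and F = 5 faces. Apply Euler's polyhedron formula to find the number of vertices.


Polyhedron: square pyramid
Euler's formula for convex polyhedra: V - E + F = 2
Given: E = 8 edges and F = 5 faces
Solve for V:
V = 2 + E - F = 2 + 8 - 5 = 5
5 vertices


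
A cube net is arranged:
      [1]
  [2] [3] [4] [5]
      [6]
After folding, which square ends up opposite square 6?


Net: cross layout. Take square 3 as the base (bottom).
Fold the four squares in the horizontal row up around 3: 2 -> left, 4 -> right, 5 wraps to the top.
Fold 1 and 6 up from 3: 1 -> back, 6 -> front.
Opposite pairs are therefore: (1, 6), (2, 4), (3, 5).
Face 6 is opposite face 1.
face 1


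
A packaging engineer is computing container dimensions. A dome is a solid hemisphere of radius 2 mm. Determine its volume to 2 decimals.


Shape: hemisphere (half of a sphere)
Radius r = 2 mm
Formula: V = (1/2) * (4/3) * pi * r^3 = (2/3) * pi * r^3
r^3 = 8
(2/3) * 8 = 5.333333
V = 5.333333 * pi
V = 16.76
16.76 mm^3
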